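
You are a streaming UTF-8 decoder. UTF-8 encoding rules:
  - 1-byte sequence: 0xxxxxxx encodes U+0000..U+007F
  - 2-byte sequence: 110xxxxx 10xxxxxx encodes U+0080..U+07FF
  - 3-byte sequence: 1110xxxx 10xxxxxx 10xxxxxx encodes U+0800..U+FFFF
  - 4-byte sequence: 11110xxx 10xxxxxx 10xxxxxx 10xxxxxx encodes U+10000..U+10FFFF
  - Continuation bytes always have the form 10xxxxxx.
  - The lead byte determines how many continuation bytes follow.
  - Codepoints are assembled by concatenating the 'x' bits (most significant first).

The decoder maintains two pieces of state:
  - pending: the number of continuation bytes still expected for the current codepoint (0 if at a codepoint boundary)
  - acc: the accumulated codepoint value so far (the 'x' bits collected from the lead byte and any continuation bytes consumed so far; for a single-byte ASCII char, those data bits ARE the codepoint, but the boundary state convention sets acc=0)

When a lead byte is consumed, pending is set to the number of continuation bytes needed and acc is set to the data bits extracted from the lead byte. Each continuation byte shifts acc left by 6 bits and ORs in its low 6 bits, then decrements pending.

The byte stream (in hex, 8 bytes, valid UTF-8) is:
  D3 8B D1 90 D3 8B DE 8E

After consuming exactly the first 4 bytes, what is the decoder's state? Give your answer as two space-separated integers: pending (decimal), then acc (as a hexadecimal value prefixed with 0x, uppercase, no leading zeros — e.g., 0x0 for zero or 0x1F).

Answer: 0 0x450

Derivation:
Byte[0]=D3: 2-byte lead. pending=1, acc=0x13
Byte[1]=8B: continuation. acc=(acc<<6)|0x0B=0x4CB, pending=0
Byte[2]=D1: 2-byte lead. pending=1, acc=0x11
Byte[3]=90: continuation. acc=(acc<<6)|0x10=0x450, pending=0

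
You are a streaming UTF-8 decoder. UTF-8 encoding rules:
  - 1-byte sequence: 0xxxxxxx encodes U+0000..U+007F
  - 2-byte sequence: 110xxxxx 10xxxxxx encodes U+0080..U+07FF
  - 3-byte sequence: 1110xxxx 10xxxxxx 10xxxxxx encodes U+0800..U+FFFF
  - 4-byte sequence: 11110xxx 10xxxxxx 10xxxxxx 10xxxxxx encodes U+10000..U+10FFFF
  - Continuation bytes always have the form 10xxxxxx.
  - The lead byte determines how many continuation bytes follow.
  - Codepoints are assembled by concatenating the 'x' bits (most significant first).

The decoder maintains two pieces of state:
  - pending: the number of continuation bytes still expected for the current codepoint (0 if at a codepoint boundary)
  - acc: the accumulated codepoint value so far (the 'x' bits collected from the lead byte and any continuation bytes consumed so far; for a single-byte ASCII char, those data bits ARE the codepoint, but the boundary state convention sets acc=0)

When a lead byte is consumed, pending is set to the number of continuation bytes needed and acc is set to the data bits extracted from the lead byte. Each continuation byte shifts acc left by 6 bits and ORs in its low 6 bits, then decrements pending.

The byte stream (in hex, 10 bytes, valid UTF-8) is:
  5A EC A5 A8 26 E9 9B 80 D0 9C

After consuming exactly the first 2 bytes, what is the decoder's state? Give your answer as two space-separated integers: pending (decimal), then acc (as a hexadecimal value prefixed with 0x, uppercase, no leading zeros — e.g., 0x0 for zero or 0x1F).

Byte[0]=5A: 1-byte. pending=0, acc=0x0
Byte[1]=EC: 3-byte lead. pending=2, acc=0xC

Answer: 2 0xC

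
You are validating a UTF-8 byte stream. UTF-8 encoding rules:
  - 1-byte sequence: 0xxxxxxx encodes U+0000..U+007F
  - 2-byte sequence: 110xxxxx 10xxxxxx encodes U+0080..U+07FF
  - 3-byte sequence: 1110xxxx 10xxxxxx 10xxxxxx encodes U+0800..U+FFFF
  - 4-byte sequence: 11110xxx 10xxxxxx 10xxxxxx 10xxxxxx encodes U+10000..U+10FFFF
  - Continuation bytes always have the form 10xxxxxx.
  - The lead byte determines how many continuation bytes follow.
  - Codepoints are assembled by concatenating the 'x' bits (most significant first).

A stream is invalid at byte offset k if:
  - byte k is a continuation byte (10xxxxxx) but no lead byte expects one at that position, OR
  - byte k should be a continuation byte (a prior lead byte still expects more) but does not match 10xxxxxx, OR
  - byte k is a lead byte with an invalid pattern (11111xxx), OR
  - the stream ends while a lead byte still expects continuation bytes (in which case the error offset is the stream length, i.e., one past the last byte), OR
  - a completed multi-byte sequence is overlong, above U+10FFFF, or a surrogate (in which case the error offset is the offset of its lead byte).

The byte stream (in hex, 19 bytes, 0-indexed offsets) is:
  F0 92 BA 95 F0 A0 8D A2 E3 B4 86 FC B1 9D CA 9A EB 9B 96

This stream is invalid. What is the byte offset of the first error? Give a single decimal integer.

Answer: 11

Derivation:
Byte[0]=F0: 4-byte lead, need 3 cont bytes. acc=0x0
Byte[1]=92: continuation. acc=(acc<<6)|0x12=0x12
Byte[2]=BA: continuation. acc=(acc<<6)|0x3A=0x4BA
Byte[3]=95: continuation. acc=(acc<<6)|0x15=0x12E95
Completed: cp=U+12E95 (starts at byte 0)
Byte[4]=F0: 4-byte lead, need 3 cont bytes. acc=0x0
Byte[5]=A0: continuation. acc=(acc<<6)|0x20=0x20
Byte[6]=8D: continuation. acc=(acc<<6)|0x0D=0x80D
Byte[7]=A2: continuation. acc=(acc<<6)|0x22=0x20362
Completed: cp=U+20362 (starts at byte 4)
Byte[8]=E3: 3-byte lead, need 2 cont bytes. acc=0x3
Byte[9]=B4: continuation. acc=(acc<<6)|0x34=0xF4
Byte[10]=86: continuation. acc=(acc<<6)|0x06=0x3D06
Completed: cp=U+3D06 (starts at byte 8)
Byte[11]=FC: INVALID lead byte (not 0xxx/110x/1110/11110)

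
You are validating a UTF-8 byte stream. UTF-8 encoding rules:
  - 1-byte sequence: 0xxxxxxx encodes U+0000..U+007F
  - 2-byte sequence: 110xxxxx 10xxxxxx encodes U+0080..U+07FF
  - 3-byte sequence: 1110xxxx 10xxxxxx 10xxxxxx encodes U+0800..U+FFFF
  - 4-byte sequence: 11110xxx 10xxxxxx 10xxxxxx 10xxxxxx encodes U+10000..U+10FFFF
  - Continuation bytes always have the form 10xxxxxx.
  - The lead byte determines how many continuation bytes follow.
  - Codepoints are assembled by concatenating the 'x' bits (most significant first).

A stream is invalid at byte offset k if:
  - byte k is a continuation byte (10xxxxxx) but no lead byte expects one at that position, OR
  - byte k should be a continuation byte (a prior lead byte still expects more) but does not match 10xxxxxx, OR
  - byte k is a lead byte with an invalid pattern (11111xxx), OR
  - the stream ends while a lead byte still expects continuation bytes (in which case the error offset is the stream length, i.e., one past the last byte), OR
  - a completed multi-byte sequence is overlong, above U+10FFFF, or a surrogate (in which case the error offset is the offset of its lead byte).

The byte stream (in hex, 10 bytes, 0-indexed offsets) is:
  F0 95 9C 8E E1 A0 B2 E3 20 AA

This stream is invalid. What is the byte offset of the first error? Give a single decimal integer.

Byte[0]=F0: 4-byte lead, need 3 cont bytes. acc=0x0
Byte[1]=95: continuation. acc=(acc<<6)|0x15=0x15
Byte[2]=9C: continuation. acc=(acc<<6)|0x1C=0x55C
Byte[3]=8E: continuation. acc=(acc<<6)|0x0E=0x1570E
Completed: cp=U+1570E (starts at byte 0)
Byte[4]=E1: 3-byte lead, need 2 cont bytes. acc=0x1
Byte[5]=A0: continuation. acc=(acc<<6)|0x20=0x60
Byte[6]=B2: continuation. acc=(acc<<6)|0x32=0x1832
Completed: cp=U+1832 (starts at byte 4)
Byte[7]=E3: 3-byte lead, need 2 cont bytes. acc=0x3
Byte[8]=20: expected 10xxxxxx continuation. INVALID

Answer: 8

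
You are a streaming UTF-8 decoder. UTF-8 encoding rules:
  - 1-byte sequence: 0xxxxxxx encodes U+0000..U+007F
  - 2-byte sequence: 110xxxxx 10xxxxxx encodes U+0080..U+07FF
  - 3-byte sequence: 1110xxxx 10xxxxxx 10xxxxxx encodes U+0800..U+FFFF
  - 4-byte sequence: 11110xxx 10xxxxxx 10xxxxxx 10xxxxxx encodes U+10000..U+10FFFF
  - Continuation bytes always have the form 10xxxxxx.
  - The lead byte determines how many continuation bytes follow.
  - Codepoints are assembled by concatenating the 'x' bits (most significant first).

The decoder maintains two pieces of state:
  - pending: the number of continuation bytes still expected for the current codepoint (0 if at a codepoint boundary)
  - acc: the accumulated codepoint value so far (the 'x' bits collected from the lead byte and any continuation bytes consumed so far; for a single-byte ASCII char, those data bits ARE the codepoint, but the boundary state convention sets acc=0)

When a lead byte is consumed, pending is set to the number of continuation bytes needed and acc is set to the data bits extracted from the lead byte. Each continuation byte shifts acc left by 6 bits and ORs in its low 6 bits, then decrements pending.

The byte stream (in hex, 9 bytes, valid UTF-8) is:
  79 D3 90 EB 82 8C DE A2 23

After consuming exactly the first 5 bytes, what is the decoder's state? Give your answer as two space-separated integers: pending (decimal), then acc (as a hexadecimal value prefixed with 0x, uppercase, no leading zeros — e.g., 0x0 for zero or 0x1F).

Byte[0]=79: 1-byte. pending=0, acc=0x0
Byte[1]=D3: 2-byte lead. pending=1, acc=0x13
Byte[2]=90: continuation. acc=(acc<<6)|0x10=0x4D0, pending=0
Byte[3]=EB: 3-byte lead. pending=2, acc=0xB
Byte[4]=82: continuation. acc=(acc<<6)|0x02=0x2C2, pending=1

Answer: 1 0x2C2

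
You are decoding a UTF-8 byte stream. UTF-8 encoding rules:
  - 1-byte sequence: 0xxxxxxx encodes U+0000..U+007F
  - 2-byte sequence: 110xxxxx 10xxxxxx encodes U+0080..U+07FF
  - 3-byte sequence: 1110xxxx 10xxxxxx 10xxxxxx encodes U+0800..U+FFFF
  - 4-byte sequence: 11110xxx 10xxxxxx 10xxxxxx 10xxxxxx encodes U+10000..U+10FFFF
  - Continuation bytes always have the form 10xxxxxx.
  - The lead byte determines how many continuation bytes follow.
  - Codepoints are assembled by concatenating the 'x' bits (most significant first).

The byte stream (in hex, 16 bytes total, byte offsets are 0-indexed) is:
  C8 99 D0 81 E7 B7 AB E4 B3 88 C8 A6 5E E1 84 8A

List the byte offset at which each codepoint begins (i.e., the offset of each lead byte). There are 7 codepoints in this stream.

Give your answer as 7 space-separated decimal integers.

Byte[0]=C8: 2-byte lead, need 1 cont bytes. acc=0x8
Byte[1]=99: continuation. acc=(acc<<6)|0x19=0x219
Completed: cp=U+0219 (starts at byte 0)
Byte[2]=D0: 2-byte lead, need 1 cont bytes. acc=0x10
Byte[3]=81: continuation. acc=(acc<<6)|0x01=0x401
Completed: cp=U+0401 (starts at byte 2)
Byte[4]=E7: 3-byte lead, need 2 cont bytes. acc=0x7
Byte[5]=B7: continuation. acc=(acc<<6)|0x37=0x1F7
Byte[6]=AB: continuation. acc=(acc<<6)|0x2B=0x7DEB
Completed: cp=U+7DEB (starts at byte 4)
Byte[7]=E4: 3-byte lead, need 2 cont bytes. acc=0x4
Byte[8]=B3: continuation. acc=(acc<<6)|0x33=0x133
Byte[9]=88: continuation. acc=(acc<<6)|0x08=0x4CC8
Completed: cp=U+4CC8 (starts at byte 7)
Byte[10]=C8: 2-byte lead, need 1 cont bytes. acc=0x8
Byte[11]=A6: continuation. acc=(acc<<6)|0x26=0x226
Completed: cp=U+0226 (starts at byte 10)
Byte[12]=5E: 1-byte ASCII. cp=U+005E
Byte[13]=E1: 3-byte lead, need 2 cont bytes. acc=0x1
Byte[14]=84: continuation. acc=(acc<<6)|0x04=0x44
Byte[15]=8A: continuation. acc=(acc<<6)|0x0A=0x110A
Completed: cp=U+110A (starts at byte 13)

Answer: 0 2 4 7 10 12 13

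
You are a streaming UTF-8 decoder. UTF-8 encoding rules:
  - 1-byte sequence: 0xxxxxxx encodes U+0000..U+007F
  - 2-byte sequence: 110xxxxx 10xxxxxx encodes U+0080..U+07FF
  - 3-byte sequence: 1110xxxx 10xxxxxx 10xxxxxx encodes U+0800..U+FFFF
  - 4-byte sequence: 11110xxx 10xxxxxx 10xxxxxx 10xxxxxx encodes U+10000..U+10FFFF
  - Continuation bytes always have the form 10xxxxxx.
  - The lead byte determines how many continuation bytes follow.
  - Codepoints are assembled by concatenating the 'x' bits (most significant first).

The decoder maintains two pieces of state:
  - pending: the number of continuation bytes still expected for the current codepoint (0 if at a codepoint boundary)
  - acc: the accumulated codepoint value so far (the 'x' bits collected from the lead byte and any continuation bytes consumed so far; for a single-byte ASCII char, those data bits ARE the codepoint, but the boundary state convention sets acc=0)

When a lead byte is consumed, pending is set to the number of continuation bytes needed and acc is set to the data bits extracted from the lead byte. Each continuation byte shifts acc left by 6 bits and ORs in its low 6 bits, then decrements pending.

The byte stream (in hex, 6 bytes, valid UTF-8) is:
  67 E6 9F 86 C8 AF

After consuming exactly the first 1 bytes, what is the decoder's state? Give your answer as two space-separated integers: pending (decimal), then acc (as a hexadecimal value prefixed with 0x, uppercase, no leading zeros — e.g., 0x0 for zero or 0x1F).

Byte[0]=67: 1-byte. pending=0, acc=0x0

Answer: 0 0x0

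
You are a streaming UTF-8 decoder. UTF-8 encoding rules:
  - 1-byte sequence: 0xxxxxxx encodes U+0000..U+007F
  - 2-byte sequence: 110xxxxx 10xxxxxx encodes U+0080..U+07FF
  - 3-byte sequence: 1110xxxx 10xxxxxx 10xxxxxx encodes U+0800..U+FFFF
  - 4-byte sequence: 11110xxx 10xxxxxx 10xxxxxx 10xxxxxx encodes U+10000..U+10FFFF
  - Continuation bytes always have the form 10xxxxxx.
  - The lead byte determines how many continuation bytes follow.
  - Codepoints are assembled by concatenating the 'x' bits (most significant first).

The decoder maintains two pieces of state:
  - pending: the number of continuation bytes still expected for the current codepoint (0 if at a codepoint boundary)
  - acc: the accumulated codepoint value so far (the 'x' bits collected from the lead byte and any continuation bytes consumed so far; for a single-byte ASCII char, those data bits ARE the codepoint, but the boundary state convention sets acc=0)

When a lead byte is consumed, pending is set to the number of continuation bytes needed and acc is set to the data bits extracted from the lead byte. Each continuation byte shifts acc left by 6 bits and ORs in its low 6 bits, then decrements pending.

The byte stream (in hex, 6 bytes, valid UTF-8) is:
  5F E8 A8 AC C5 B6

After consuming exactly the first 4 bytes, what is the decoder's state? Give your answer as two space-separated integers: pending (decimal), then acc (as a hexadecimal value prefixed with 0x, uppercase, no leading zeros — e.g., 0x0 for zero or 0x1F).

Answer: 0 0x8A2C

Derivation:
Byte[0]=5F: 1-byte. pending=0, acc=0x0
Byte[1]=E8: 3-byte lead. pending=2, acc=0x8
Byte[2]=A8: continuation. acc=(acc<<6)|0x28=0x228, pending=1
Byte[3]=AC: continuation. acc=(acc<<6)|0x2C=0x8A2C, pending=0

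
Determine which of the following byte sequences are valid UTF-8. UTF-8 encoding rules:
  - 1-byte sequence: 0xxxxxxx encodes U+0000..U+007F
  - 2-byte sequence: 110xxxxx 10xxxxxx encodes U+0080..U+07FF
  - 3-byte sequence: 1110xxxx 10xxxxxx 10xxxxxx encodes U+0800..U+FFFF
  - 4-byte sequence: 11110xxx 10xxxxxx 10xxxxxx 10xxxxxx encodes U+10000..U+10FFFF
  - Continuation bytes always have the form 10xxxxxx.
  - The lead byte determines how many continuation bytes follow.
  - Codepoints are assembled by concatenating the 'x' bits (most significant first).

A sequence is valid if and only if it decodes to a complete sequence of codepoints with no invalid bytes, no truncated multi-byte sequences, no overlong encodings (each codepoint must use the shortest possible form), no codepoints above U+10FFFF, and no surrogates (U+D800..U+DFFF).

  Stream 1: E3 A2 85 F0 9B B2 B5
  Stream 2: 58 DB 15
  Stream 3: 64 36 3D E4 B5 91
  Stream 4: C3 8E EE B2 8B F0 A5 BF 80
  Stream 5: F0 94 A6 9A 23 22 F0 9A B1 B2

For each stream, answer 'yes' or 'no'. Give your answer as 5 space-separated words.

Stream 1: decodes cleanly. VALID
Stream 2: error at byte offset 2. INVALID
Stream 3: decodes cleanly. VALID
Stream 4: decodes cleanly. VALID
Stream 5: decodes cleanly. VALID

Answer: yes no yes yes yes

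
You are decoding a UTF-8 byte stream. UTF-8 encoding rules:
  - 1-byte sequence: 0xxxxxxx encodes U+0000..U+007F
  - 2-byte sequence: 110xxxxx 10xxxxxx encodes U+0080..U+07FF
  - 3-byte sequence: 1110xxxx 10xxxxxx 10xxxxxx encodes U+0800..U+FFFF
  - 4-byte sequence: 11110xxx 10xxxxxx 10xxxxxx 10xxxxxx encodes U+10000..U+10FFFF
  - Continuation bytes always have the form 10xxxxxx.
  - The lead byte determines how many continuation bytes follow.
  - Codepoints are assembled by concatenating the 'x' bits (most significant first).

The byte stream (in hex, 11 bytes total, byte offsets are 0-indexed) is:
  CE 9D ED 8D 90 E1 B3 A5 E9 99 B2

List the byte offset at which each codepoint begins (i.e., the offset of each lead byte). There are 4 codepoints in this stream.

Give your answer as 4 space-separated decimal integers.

Byte[0]=CE: 2-byte lead, need 1 cont bytes. acc=0xE
Byte[1]=9D: continuation. acc=(acc<<6)|0x1D=0x39D
Completed: cp=U+039D (starts at byte 0)
Byte[2]=ED: 3-byte lead, need 2 cont bytes. acc=0xD
Byte[3]=8D: continuation. acc=(acc<<6)|0x0D=0x34D
Byte[4]=90: continuation. acc=(acc<<6)|0x10=0xD350
Completed: cp=U+D350 (starts at byte 2)
Byte[5]=E1: 3-byte lead, need 2 cont bytes. acc=0x1
Byte[6]=B3: continuation. acc=(acc<<6)|0x33=0x73
Byte[7]=A5: continuation. acc=(acc<<6)|0x25=0x1CE5
Completed: cp=U+1CE5 (starts at byte 5)
Byte[8]=E9: 3-byte lead, need 2 cont bytes. acc=0x9
Byte[9]=99: continuation. acc=(acc<<6)|0x19=0x259
Byte[10]=B2: continuation. acc=(acc<<6)|0x32=0x9672
Completed: cp=U+9672 (starts at byte 8)

Answer: 0 2 5 8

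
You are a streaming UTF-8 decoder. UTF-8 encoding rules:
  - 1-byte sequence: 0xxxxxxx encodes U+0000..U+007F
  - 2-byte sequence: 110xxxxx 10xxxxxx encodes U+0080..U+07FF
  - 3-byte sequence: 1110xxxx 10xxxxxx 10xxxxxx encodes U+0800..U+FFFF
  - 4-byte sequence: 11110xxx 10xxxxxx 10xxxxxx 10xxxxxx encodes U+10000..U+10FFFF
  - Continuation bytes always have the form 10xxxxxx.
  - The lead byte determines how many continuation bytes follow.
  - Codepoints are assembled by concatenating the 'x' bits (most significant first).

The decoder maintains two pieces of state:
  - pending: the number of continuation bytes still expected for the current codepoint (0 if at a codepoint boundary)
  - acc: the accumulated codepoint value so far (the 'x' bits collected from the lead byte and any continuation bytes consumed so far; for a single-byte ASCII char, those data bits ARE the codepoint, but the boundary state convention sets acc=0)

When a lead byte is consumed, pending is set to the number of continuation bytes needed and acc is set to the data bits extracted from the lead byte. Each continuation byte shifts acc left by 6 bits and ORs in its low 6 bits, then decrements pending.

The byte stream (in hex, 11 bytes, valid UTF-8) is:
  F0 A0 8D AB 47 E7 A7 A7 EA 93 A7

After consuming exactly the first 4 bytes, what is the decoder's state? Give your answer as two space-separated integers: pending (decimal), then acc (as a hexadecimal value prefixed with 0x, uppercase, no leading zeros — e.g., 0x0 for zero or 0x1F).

Byte[0]=F0: 4-byte lead. pending=3, acc=0x0
Byte[1]=A0: continuation. acc=(acc<<6)|0x20=0x20, pending=2
Byte[2]=8D: continuation. acc=(acc<<6)|0x0D=0x80D, pending=1
Byte[3]=AB: continuation. acc=(acc<<6)|0x2B=0x2036B, pending=0

Answer: 0 0x2036B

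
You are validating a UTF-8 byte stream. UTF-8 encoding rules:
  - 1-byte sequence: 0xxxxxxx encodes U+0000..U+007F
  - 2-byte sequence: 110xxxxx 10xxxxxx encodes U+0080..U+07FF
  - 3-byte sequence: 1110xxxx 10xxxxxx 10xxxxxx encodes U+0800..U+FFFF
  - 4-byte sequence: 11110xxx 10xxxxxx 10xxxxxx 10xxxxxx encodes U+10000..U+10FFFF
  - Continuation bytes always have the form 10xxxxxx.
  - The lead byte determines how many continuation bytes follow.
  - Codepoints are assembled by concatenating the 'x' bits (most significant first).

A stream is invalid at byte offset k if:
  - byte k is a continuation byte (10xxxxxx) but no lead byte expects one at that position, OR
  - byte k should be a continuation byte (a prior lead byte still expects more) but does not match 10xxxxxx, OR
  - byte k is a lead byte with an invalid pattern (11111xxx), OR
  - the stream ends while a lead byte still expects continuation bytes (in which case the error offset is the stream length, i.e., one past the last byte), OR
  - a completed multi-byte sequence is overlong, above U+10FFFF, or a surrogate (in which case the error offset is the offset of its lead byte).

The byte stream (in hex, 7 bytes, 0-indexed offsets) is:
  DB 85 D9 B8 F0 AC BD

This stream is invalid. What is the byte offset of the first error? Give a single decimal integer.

Answer: 7

Derivation:
Byte[0]=DB: 2-byte lead, need 1 cont bytes. acc=0x1B
Byte[1]=85: continuation. acc=(acc<<6)|0x05=0x6C5
Completed: cp=U+06C5 (starts at byte 0)
Byte[2]=D9: 2-byte lead, need 1 cont bytes. acc=0x19
Byte[3]=B8: continuation. acc=(acc<<6)|0x38=0x678
Completed: cp=U+0678 (starts at byte 2)
Byte[4]=F0: 4-byte lead, need 3 cont bytes. acc=0x0
Byte[5]=AC: continuation. acc=(acc<<6)|0x2C=0x2C
Byte[6]=BD: continuation. acc=(acc<<6)|0x3D=0xB3D
Byte[7]: stream ended, expected continuation. INVALID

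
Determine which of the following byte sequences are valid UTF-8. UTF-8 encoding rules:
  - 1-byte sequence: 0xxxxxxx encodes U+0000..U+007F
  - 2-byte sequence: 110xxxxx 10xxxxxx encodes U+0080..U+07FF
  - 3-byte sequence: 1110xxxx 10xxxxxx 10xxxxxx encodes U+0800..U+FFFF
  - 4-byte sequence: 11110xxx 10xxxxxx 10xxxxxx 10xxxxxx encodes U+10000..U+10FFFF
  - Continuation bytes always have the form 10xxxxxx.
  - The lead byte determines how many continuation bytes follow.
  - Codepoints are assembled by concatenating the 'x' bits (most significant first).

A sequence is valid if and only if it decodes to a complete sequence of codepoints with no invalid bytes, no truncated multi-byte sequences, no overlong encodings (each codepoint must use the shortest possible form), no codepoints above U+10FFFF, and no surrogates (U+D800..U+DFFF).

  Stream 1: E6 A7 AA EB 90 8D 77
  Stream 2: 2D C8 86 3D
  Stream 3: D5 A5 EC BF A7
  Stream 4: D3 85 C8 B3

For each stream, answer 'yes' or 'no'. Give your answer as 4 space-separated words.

Answer: yes yes yes yes

Derivation:
Stream 1: decodes cleanly. VALID
Stream 2: decodes cleanly. VALID
Stream 3: decodes cleanly. VALID
Stream 4: decodes cleanly. VALID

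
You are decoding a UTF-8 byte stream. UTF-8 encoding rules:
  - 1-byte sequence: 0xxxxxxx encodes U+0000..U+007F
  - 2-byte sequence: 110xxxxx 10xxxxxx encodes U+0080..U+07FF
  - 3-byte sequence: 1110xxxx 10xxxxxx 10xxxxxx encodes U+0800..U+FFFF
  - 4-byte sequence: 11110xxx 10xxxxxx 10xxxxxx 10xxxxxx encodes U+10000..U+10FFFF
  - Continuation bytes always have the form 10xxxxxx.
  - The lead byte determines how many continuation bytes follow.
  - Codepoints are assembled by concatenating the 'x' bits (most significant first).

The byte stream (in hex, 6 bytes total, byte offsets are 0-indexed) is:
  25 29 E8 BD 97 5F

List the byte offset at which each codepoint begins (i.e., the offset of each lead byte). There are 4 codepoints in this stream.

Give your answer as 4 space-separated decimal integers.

Answer: 0 1 2 5

Derivation:
Byte[0]=25: 1-byte ASCII. cp=U+0025
Byte[1]=29: 1-byte ASCII. cp=U+0029
Byte[2]=E8: 3-byte lead, need 2 cont bytes. acc=0x8
Byte[3]=BD: continuation. acc=(acc<<6)|0x3D=0x23D
Byte[4]=97: continuation. acc=(acc<<6)|0x17=0x8F57
Completed: cp=U+8F57 (starts at byte 2)
Byte[5]=5F: 1-byte ASCII. cp=U+005F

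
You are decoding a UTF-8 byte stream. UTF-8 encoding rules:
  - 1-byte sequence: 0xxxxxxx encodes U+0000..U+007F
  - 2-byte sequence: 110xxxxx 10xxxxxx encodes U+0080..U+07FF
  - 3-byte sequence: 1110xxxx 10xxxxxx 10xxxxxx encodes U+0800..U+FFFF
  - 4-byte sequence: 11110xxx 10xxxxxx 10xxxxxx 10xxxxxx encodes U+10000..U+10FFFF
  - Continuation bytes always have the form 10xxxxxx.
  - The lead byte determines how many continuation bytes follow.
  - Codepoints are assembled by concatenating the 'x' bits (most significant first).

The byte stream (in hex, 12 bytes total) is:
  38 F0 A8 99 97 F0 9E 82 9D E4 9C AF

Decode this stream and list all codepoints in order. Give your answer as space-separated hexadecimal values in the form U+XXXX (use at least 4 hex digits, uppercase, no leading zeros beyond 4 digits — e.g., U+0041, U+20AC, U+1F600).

Byte[0]=38: 1-byte ASCII. cp=U+0038
Byte[1]=F0: 4-byte lead, need 3 cont bytes. acc=0x0
Byte[2]=A8: continuation. acc=(acc<<6)|0x28=0x28
Byte[3]=99: continuation. acc=(acc<<6)|0x19=0xA19
Byte[4]=97: continuation. acc=(acc<<6)|0x17=0x28657
Completed: cp=U+28657 (starts at byte 1)
Byte[5]=F0: 4-byte lead, need 3 cont bytes. acc=0x0
Byte[6]=9E: continuation. acc=(acc<<6)|0x1E=0x1E
Byte[7]=82: continuation. acc=(acc<<6)|0x02=0x782
Byte[8]=9D: continuation. acc=(acc<<6)|0x1D=0x1E09D
Completed: cp=U+1E09D (starts at byte 5)
Byte[9]=E4: 3-byte lead, need 2 cont bytes. acc=0x4
Byte[10]=9C: continuation. acc=(acc<<6)|0x1C=0x11C
Byte[11]=AF: continuation. acc=(acc<<6)|0x2F=0x472F
Completed: cp=U+472F (starts at byte 9)

Answer: U+0038 U+28657 U+1E09D U+472F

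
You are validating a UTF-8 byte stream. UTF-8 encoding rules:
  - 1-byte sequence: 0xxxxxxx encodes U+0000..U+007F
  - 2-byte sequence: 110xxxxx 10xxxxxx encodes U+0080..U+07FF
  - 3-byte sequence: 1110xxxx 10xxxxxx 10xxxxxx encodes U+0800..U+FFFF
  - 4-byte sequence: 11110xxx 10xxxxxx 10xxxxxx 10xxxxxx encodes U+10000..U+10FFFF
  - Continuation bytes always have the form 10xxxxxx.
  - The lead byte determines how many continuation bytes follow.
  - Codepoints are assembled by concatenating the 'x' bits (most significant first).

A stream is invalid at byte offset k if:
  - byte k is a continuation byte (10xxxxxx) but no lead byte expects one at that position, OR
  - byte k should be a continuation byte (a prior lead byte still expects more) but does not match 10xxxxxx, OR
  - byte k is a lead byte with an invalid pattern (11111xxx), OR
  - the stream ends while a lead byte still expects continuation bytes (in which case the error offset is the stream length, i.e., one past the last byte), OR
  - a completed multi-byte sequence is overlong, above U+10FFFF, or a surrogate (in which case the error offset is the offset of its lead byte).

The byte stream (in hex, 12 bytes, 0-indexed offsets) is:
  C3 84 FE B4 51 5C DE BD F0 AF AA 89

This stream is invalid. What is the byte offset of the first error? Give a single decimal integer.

Answer: 2

Derivation:
Byte[0]=C3: 2-byte lead, need 1 cont bytes. acc=0x3
Byte[1]=84: continuation. acc=(acc<<6)|0x04=0xC4
Completed: cp=U+00C4 (starts at byte 0)
Byte[2]=FE: INVALID lead byte (not 0xxx/110x/1110/11110)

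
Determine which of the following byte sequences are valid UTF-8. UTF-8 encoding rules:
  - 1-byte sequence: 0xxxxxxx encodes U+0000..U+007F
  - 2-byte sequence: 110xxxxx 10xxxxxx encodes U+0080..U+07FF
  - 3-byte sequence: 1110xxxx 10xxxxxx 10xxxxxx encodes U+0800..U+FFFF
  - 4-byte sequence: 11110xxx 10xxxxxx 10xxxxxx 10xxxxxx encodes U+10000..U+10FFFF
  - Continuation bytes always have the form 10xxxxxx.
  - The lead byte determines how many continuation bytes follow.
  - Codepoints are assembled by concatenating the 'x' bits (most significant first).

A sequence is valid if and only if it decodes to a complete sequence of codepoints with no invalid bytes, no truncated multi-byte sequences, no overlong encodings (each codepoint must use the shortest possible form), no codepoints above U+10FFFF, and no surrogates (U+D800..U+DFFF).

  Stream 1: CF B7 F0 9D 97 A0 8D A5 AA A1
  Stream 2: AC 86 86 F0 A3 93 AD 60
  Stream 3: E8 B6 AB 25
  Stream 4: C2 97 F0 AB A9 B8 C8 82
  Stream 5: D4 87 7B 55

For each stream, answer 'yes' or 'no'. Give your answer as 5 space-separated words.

Answer: no no yes yes yes

Derivation:
Stream 1: error at byte offset 6. INVALID
Stream 2: error at byte offset 0. INVALID
Stream 3: decodes cleanly. VALID
Stream 4: decodes cleanly. VALID
Stream 5: decodes cleanly. VALID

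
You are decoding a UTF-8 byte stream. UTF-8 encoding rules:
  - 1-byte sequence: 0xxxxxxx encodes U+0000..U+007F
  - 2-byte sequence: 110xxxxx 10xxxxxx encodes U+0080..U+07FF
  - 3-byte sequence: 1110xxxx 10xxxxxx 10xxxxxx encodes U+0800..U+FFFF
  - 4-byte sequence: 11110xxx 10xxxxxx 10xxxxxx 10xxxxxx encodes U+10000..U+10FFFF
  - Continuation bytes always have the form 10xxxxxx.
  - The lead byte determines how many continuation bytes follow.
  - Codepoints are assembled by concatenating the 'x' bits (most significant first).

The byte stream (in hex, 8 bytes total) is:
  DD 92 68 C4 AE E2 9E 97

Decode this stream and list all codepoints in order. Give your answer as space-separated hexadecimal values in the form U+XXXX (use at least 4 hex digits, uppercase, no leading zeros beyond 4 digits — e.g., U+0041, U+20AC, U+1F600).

Answer: U+0752 U+0068 U+012E U+2797

Derivation:
Byte[0]=DD: 2-byte lead, need 1 cont bytes. acc=0x1D
Byte[1]=92: continuation. acc=(acc<<6)|0x12=0x752
Completed: cp=U+0752 (starts at byte 0)
Byte[2]=68: 1-byte ASCII. cp=U+0068
Byte[3]=C4: 2-byte lead, need 1 cont bytes. acc=0x4
Byte[4]=AE: continuation. acc=(acc<<6)|0x2E=0x12E
Completed: cp=U+012E (starts at byte 3)
Byte[5]=E2: 3-byte lead, need 2 cont bytes. acc=0x2
Byte[6]=9E: continuation. acc=(acc<<6)|0x1E=0x9E
Byte[7]=97: continuation. acc=(acc<<6)|0x17=0x2797
Completed: cp=U+2797 (starts at byte 5)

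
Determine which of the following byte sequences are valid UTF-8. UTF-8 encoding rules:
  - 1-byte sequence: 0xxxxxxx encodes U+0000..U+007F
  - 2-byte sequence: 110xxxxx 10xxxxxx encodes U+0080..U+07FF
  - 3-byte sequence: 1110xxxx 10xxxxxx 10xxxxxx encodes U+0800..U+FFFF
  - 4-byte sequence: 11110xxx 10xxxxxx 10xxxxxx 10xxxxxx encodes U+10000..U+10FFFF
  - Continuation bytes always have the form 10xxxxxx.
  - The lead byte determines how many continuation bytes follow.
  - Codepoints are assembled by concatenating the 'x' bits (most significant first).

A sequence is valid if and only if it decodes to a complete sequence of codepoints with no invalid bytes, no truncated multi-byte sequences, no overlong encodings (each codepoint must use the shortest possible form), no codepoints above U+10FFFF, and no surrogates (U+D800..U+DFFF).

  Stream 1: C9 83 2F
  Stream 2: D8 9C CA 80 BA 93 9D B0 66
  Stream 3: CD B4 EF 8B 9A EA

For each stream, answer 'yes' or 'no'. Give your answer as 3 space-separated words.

Stream 1: decodes cleanly. VALID
Stream 2: error at byte offset 4. INVALID
Stream 3: error at byte offset 6. INVALID

Answer: yes no no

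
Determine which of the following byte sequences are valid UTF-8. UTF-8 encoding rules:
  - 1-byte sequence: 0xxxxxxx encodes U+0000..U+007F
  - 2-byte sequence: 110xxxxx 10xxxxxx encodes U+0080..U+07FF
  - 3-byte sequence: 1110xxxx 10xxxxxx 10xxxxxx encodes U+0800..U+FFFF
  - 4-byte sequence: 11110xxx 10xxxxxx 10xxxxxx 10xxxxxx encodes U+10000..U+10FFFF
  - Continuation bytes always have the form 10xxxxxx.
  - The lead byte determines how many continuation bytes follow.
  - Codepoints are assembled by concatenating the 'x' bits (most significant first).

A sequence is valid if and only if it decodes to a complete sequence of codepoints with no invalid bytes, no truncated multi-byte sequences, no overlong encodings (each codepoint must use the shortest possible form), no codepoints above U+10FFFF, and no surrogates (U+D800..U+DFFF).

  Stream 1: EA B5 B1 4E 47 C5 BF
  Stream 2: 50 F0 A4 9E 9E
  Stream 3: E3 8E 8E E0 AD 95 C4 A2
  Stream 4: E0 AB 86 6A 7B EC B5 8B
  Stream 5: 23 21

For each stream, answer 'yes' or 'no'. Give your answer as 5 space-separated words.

Stream 1: decodes cleanly. VALID
Stream 2: decodes cleanly. VALID
Stream 3: decodes cleanly. VALID
Stream 4: decodes cleanly. VALID
Stream 5: decodes cleanly. VALID

Answer: yes yes yes yes yes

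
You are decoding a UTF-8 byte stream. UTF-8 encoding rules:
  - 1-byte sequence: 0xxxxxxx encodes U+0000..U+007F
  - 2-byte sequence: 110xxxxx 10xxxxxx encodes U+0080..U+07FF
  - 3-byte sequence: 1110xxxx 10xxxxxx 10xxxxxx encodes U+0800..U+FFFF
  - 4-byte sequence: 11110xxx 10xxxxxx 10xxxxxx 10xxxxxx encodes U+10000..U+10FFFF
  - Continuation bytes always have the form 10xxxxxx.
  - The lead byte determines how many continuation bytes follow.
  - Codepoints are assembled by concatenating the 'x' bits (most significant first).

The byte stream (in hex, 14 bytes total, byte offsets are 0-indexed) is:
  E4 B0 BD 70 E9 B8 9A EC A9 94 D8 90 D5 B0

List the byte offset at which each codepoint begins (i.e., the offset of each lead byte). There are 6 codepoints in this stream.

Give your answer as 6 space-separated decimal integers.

Answer: 0 3 4 7 10 12

Derivation:
Byte[0]=E4: 3-byte lead, need 2 cont bytes. acc=0x4
Byte[1]=B0: continuation. acc=(acc<<6)|0x30=0x130
Byte[2]=BD: continuation. acc=(acc<<6)|0x3D=0x4C3D
Completed: cp=U+4C3D (starts at byte 0)
Byte[3]=70: 1-byte ASCII. cp=U+0070
Byte[4]=E9: 3-byte lead, need 2 cont bytes. acc=0x9
Byte[5]=B8: continuation. acc=(acc<<6)|0x38=0x278
Byte[6]=9A: continuation. acc=(acc<<6)|0x1A=0x9E1A
Completed: cp=U+9E1A (starts at byte 4)
Byte[7]=EC: 3-byte lead, need 2 cont bytes. acc=0xC
Byte[8]=A9: continuation. acc=(acc<<6)|0x29=0x329
Byte[9]=94: continuation. acc=(acc<<6)|0x14=0xCA54
Completed: cp=U+CA54 (starts at byte 7)
Byte[10]=D8: 2-byte lead, need 1 cont bytes. acc=0x18
Byte[11]=90: continuation. acc=(acc<<6)|0x10=0x610
Completed: cp=U+0610 (starts at byte 10)
Byte[12]=D5: 2-byte lead, need 1 cont bytes. acc=0x15
Byte[13]=B0: continuation. acc=(acc<<6)|0x30=0x570
Completed: cp=U+0570 (starts at byte 12)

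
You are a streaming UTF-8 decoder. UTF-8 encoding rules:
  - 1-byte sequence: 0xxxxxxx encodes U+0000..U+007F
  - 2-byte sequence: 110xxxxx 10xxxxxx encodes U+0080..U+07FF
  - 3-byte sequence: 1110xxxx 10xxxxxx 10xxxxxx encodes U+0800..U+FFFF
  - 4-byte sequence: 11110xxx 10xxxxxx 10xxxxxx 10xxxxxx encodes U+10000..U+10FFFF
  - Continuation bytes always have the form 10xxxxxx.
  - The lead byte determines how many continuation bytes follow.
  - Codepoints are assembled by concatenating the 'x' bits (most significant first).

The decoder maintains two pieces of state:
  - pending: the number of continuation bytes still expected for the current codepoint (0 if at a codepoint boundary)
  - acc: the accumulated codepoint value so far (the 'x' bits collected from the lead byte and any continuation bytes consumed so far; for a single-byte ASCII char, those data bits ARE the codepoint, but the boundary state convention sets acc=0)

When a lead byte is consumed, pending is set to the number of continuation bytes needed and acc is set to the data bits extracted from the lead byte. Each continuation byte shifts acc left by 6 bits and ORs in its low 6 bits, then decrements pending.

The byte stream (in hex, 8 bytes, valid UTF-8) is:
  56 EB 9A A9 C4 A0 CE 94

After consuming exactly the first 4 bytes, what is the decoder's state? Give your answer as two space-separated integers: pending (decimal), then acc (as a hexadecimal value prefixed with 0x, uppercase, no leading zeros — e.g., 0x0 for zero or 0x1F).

Byte[0]=56: 1-byte. pending=0, acc=0x0
Byte[1]=EB: 3-byte lead. pending=2, acc=0xB
Byte[2]=9A: continuation. acc=(acc<<6)|0x1A=0x2DA, pending=1
Byte[3]=A9: continuation. acc=(acc<<6)|0x29=0xB6A9, pending=0

Answer: 0 0xB6A9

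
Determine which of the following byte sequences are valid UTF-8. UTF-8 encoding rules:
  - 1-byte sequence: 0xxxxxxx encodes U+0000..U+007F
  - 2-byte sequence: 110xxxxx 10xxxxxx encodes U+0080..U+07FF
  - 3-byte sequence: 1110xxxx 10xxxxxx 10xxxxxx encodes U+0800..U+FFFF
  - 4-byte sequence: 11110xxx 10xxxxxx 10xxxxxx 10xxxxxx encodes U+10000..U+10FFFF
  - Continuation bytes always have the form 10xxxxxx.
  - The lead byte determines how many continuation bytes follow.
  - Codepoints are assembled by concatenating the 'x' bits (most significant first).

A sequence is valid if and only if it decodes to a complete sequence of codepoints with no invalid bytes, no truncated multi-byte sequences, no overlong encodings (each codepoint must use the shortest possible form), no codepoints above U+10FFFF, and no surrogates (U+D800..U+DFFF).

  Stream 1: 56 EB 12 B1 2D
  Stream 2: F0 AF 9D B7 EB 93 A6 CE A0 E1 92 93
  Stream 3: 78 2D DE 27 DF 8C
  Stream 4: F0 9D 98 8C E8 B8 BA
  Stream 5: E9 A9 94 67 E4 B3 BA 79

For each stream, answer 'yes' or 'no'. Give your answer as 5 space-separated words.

Stream 1: error at byte offset 2. INVALID
Stream 2: decodes cleanly. VALID
Stream 3: error at byte offset 3. INVALID
Stream 4: decodes cleanly. VALID
Stream 5: decodes cleanly. VALID

Answer: no yes no yes yes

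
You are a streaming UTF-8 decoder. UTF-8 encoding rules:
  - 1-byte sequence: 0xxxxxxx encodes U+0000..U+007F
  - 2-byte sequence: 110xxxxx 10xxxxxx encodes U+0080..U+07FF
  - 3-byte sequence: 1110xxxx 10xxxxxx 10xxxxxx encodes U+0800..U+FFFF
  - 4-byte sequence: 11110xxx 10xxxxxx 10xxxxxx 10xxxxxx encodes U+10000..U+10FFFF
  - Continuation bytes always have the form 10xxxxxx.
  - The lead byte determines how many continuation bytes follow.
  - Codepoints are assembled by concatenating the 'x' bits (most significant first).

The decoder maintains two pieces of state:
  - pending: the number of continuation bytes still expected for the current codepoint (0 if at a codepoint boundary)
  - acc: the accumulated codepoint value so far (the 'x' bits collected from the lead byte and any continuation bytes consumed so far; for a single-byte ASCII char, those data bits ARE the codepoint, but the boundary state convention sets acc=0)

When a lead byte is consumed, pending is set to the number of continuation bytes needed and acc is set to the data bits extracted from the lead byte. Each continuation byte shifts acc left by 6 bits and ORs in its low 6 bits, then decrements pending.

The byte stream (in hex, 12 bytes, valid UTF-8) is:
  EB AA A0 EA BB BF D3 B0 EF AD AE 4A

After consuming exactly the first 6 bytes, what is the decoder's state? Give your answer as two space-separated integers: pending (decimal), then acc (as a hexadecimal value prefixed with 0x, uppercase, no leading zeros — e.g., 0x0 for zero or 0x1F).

Byte[0]=EB: 3-byte lead. pending=2, acc=0xB
Byte[1]=AA: continuation. acc=(acc<<6)|0x2A=0x2EA, pending=1
Byte[2]=A0: continuation. acc=(acc<<6)|0x20=0xBAA0, pending=0
Byte[3]=EA: 3-byte lead. pending=2, acc=0xA
Byte[4]=BB: continuation. acc=(acc<<6)|0x3B=0x2BB, pending=1
Byte[5]=BF: continuation. acc=(acc<<6)|0x3F=0xAEFF, pending=0

Answer: 0 0xAEFF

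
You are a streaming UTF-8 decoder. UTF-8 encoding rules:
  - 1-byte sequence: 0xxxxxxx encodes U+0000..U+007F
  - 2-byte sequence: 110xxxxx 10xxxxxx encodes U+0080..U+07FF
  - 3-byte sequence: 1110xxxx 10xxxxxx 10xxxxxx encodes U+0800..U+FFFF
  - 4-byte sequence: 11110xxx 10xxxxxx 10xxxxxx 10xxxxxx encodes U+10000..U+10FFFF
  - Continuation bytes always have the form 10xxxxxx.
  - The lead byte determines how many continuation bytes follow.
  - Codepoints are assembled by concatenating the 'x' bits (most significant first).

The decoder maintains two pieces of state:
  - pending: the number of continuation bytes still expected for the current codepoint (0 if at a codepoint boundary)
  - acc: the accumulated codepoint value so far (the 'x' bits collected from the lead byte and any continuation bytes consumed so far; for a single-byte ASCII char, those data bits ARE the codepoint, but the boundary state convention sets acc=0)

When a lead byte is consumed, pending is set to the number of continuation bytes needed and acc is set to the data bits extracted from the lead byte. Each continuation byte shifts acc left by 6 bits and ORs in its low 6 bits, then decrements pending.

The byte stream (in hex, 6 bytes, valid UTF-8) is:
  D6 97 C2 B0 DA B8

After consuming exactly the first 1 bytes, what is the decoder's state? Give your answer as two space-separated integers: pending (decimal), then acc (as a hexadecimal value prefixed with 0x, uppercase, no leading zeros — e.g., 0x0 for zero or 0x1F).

Byte[0]=D6: 2-byte lead. pending=1, acc=0x16

Answer: 1 0x16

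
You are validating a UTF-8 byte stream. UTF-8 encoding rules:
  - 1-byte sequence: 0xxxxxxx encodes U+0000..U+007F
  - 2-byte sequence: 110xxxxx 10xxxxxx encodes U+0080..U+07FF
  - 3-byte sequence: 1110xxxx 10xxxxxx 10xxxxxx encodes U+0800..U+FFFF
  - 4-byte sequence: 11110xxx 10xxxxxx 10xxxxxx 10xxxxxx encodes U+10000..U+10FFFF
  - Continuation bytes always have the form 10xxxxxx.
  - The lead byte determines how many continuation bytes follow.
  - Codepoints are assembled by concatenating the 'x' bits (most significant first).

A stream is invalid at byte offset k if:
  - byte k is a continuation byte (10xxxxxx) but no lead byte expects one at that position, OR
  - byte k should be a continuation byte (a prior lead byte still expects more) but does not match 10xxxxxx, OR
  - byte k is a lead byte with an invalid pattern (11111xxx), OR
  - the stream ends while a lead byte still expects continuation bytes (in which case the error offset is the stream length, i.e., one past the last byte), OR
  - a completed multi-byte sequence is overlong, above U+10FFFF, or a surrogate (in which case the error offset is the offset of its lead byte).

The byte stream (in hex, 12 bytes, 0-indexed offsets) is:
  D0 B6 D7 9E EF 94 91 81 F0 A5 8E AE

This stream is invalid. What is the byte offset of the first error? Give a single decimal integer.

Answer: 7

Derivation:
Byte[0]=D0: 2-byte lead, need 1 cont bytes. acc=0x10
Byte[1]=B6: continuation. acc=(acc<<6)|0x36=0x436
Completed: cp=U+0436 (starts at byte 0)
Byte[2]=D7: 2-byte lead, need 1 cont bytes. acc=0x17
Byte[3]=9E: continuation. acc=(acc<<6)|0x1E=0x5DE
Completed: cp=U+05DE (starts at byte 2)
Byte[4]=EF: 3-byte lead, need 2 cont bytes. acc=0xF
Byte[5]=94: continuation. acc=(acc<<6)|0x14=0x3D4
Byte[6]=91: continuation. acc=(acc<<6)|0x11=0xF511
Completed: cp=U+F511 (starts at byte 4)
Byte[7]=81: INVALID lead byte (not 0xxx/110x/1110/11110)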